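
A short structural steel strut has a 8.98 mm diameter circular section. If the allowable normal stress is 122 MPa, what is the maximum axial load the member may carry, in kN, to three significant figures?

7.73 kN

A = 63.33 mm².
P_max = σ_allow · A = 122 · 63.33 = 7727 N = 7.727 kN.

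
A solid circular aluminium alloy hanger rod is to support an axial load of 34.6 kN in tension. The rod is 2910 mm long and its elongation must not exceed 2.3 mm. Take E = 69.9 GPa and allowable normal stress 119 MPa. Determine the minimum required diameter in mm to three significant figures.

28.2 mm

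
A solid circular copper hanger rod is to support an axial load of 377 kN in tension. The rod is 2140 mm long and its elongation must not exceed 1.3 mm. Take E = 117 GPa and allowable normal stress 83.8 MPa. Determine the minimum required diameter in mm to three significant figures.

82.2 mm

Required area A ≥ P/σ_allow = 377000/83.8 = 4499 mm².
For a solid circular section, d ≥ √(4A/π) = 75.68 mm.
Elongation limit: A ≥ PL/(Eδ_allow) = 377000·2140/(117000·1.3) = 5304 mm² ⇒ d ≥ 82.18 mm.
The elongation limit governs.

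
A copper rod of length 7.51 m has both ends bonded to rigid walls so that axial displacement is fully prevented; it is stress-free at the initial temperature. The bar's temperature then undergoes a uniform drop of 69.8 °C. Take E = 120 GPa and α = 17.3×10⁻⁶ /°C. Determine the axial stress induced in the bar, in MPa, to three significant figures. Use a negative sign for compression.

Free thermal expansion αLΔT = 17.3e-6 · 7510 · -69.8 = -9.069 mm.
The walls impose strain ε = −(-9.069)/7510 = 1.2075e-03; σ = Eε = 120000 · 1.2075e-03 = 144.9 MPa.

145 MPa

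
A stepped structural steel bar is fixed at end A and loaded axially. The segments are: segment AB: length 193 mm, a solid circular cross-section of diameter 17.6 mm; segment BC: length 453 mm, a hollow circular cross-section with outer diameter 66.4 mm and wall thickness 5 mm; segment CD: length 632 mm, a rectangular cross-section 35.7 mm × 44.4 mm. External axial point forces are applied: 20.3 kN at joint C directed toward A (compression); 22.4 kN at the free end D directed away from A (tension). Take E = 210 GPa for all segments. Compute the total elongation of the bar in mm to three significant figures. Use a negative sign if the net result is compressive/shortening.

Internal axial forces (sectioning from the free end, tension +): N_CD = 22.4 kN, N_BC = 2.1 kN, N_AB = 2.1 kN.
A_AB = 243.3 mm².
A_BC = 964.5 mm².
A_CD = 1585 mm².
δ_AB = 2100·193/(243.3·210000) = 0.007933 mm
δ_BC = 2100·453/(964.5·210000) = 0.004697 mm
δ_CD = 22400·632/(1585·210000) = 0.04253 mm
δ = Σδ_i = 0.05516 mm.

0.0552 mm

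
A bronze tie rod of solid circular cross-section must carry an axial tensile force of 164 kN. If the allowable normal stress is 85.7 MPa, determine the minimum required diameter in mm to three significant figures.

Required area A ≥ P/σ_allow = 164000/85.7 = 1914 mm².
For a solid circular section, d ≥ √(4A/π) = 49.36 mm.

49.4 mm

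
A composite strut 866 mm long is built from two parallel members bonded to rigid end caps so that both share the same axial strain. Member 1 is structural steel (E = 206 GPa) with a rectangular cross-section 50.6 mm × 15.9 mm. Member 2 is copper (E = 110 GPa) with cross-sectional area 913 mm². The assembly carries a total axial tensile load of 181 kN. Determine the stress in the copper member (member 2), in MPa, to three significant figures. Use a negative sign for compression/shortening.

A_1 = 804.5 mm².
Equal strain + equilibrium ⇒ each member carries load in proportion to AE: A₁E₁ = 165700000 N, A₂E₂ = 100400000 N, ΣAE = 266200000 N.
σ₂ = P·E₂/ΣAE = 181000·110000/266200000 = 74.8 MPa.

74.8 MPa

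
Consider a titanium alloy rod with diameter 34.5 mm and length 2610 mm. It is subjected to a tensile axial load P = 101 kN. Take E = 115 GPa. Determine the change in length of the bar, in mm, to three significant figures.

2.45 mm

A = 934.8 mm².
δ_mech = NL/(AE) = 101000·2610/(934.8·115000) = 2.452 mm.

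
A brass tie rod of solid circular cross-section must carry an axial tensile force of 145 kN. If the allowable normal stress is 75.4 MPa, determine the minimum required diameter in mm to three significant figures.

Required area A ≥ P/σ_allow = 145000/75.4 = 1923 mm².
For a solid circular section, d ≥ √(4A/π) = 49.48 mm.

49.5 mm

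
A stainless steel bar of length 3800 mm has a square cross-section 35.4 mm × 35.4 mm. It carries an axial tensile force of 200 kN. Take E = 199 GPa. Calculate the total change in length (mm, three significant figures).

A = 1253 mm².
δ_mech = NL/(AE) = 200000·3800/(1253·199000) = 3.048 mm.

3.05 mm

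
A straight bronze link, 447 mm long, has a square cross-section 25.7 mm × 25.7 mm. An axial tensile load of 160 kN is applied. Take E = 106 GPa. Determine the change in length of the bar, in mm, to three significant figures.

A = 660.5 mm².
δ_mech = NL/(AE) = 160000·447/(660.5·106000) = 1.022 mm.

1.02 mm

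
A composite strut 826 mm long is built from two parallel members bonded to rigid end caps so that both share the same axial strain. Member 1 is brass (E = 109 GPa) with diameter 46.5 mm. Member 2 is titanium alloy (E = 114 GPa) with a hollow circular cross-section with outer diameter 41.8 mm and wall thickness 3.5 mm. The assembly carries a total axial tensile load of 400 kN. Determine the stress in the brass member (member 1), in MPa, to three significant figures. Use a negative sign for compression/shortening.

A_1 = 1698 mm².
A_2 = 421.1 mm².
Equal strain + equilibrium ⇒ each member carries load in proportion to AE: A₁E₁ = 185100000 N, A₂E₂ = 48010000 N, ΣAE = 233100000 N.
σ₁ = P·E₁/ΣAE = 400000·109000/233100000 = 187 MPa.

187 MPa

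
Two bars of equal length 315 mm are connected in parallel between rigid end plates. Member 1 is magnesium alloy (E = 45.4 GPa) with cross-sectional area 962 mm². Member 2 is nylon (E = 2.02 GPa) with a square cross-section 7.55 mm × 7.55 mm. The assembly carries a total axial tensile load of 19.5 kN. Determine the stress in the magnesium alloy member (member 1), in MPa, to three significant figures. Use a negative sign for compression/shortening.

A_2 = 57 mm².
Equal strain + equilibrium ⇒ each member carries load in proportion to AE: A₁E₁ = 43670000 N, A₂E₂ = 115100 N, ΣAE = 43790000 N.
σ₁ = P·E₁/ΣAE = 19500·45400/43790000 = 20.22 MPa.

20.2 MPa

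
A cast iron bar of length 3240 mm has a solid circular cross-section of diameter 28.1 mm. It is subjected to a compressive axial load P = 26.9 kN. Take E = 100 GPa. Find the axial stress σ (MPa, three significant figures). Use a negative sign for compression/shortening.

-43.4 MPa

A = 620.2 mm².
σ = N/A = -26900/620.2 = -43.38 MPa.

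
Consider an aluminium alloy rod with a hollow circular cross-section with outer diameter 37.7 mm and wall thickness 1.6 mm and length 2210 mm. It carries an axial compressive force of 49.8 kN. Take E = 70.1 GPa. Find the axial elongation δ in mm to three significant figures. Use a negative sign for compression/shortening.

-8.65 mm

A = 181.5 mm².
δ_mech = NL/(AE) = -49800·2210/(181.5·70100) = -8.652 mm.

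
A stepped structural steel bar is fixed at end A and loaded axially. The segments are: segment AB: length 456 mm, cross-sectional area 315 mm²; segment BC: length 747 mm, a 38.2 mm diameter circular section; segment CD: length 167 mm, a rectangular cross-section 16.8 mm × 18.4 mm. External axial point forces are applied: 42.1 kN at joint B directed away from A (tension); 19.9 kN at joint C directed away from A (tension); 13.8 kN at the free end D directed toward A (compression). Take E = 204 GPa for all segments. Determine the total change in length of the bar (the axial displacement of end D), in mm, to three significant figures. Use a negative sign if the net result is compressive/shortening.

0.325 mm

Internal axial forces (sectioning from the free end, tension +): N_CD = -13.8 kN, N_BC = 6.1 kN, N_AB = 48.2 kN.
A_BC = 1146 mm².
A_CD = 309.1 mm².
δ_AB = 48200·456/(315·204000) = 0.342 mm
δ_BC = 6100·747/(1146·204000) = 0.01949 mm
δ_CD = -13800·167/(309.1·204000) = -0.03655 mm
δ = Σδ_i = 0.325 mm.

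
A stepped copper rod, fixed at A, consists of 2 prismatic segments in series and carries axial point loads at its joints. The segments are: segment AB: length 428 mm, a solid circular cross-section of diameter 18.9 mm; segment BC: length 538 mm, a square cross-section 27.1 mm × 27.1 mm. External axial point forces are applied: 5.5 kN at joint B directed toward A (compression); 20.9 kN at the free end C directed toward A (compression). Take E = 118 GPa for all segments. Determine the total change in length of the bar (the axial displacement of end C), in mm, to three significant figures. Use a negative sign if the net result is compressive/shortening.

-0.471 mm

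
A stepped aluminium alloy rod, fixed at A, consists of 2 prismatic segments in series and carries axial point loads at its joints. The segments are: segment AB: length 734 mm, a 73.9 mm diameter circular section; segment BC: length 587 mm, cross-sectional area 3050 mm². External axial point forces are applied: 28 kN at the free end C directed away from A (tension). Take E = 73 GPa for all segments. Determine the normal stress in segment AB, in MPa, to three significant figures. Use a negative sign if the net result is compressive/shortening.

6.53 MPa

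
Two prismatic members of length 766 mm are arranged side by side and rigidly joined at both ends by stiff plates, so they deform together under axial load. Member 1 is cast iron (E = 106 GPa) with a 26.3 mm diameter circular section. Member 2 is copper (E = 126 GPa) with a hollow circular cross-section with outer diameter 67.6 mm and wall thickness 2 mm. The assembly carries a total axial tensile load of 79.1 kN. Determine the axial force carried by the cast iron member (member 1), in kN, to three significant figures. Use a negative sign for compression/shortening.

A_1 = 543.3 mm².
A_2 = 412.2 mm².
Equal strain + equilibrium ⇒ each member carries load in proportion to AE: A₁E₁ = 57580000 N, A₂E₂ = 51930000 N, ΣAE = 109500000 N.
F₁ = P·A₁E₁/ΣAE = 79100·57580000/109500000 = 41590 N.

41.6 kN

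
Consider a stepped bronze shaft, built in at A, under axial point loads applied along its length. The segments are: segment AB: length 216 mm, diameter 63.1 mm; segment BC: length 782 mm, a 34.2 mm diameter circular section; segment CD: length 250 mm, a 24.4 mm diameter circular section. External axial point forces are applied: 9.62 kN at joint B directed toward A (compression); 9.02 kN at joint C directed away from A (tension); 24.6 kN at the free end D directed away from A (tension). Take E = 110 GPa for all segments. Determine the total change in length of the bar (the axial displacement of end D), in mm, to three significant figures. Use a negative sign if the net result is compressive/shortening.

Internal axial forces (sectioning from the free end, tension +): N_CD = 24.6 kN, N_BC = 33.62 kN, N_AB = 24 kN.
A_AB = 3127 mm².
A_BC = 918.6 mm².
A_CD = 467.6 mm².
δ_AB = 24000·216/(3127·110000) = 0.01507 mm
δ_BC = 33620·782/(918.6·110000) = 0.2602 mm
δ_CD = 24600·250/(467.6·110000) = 0.1196 mm
δ = Σδ_i = 0.3948 mm.

0.395 mm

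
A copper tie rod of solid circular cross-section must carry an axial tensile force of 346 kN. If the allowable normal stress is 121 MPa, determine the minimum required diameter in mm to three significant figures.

60.3 mm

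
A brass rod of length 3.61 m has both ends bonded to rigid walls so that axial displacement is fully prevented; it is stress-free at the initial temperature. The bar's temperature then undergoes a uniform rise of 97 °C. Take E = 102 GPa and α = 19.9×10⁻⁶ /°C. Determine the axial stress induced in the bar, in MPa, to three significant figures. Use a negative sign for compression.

-197 MPa

Free thermal expansion αLΔT = 19.9e-6 · 3610 · 97 = 6.968 mm.
The walls impose strain ε = −(6.968)/3610 = -1.9303e-03; σ = Eε = 102000 · -1.9303e-03 = -196.9 MPa.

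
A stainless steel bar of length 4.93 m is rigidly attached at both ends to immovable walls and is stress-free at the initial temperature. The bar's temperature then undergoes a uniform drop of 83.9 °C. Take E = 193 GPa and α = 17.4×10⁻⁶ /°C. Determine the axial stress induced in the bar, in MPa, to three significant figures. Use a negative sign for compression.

Free thermal expansion αLΔT = 17.4e-6 · 4930 · -83.9 = -7.197 mm.
The walls impose strain ε = −(-7.197)/4930 = 1.4599e-03; σ = Eε = 193000 · 1.4599e-03 = 281.8 MPa.

282 MPa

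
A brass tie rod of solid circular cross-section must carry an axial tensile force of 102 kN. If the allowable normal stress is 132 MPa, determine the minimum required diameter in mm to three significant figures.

31.4 mm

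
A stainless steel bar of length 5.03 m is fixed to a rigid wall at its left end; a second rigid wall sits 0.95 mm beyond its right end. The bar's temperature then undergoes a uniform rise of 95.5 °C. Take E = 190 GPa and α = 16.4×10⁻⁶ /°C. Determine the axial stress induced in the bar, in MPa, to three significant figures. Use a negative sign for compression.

-262 MPa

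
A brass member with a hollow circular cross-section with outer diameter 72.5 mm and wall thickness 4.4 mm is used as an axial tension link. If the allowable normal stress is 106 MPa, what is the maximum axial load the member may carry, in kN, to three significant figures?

99.8 kN

A = 941.3 mm².
P_max = σ_allow · A = 106 · 941.3 = 99780 N = 99.78 kN.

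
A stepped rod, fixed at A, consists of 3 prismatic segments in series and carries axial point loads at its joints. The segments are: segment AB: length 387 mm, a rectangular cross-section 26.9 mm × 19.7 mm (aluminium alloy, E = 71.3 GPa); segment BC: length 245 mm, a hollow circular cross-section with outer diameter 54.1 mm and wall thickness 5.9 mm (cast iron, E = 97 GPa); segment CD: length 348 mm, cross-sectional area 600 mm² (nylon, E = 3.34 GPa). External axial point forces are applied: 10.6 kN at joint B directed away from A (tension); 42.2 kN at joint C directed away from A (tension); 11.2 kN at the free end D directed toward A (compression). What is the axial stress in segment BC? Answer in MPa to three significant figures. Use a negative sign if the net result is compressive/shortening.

34.7 MPa

Internal axial forces (sectioning from the free end, tension +): N_CD = -11.2 kN, N_BC = 31 kN, N_AB = 41.6 kN.
A_BC = 893.4 mm².
σ_BC = N_BC/A_BC = 31000/893.4 = 34.7 MPa.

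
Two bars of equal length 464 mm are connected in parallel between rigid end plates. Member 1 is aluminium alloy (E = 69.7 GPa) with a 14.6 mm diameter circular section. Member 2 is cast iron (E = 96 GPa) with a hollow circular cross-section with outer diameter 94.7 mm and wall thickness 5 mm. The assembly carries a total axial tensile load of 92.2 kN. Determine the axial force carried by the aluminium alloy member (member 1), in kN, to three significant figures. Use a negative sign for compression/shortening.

7.32 kN

A_1 = 167.4 mm².
A_2 = 1409 mm².
Equal strain + equilibrium ⇒ each member carries load in proportion to AE: A₁E₁ = 11670000 N, A₂E₂ = 135300000 N, ΣAE = 146900000 N.
F₁ = P·A₁E₁/ΣAE = 92200·11670000/146900000 = 7322 N.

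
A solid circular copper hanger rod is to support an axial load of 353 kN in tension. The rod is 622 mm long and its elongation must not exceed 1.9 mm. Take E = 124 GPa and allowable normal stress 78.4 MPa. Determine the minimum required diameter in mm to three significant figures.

75.7 mm

Required area A ≥ P/σ_allow = 353000/78.4 = 4503 mm².
For a solid circular section, d ≥ √(4A/π) = 75.72 mm.
Elongation limit: A ≥ PL/(Eδ_allow) = 353000·622/(124000·1.9) = 931.9 mm² ⇒ d ≥ 34.45 mm.
The stress limit governs.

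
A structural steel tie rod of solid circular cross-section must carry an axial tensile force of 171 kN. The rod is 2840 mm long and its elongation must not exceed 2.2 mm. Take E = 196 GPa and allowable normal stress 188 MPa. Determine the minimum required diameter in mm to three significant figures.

37.9 mm

Required area A ≥ P/σ_allow = 171000/188 = 909.6 mm².
For a solid circular section, d ≥ √(4A/π) = 34.03 mm.
Elongation limit: A ≥ PL/(Eδ_allow) = 171000·2840/(196000·2.2) = 1126 mm² ⇒ d ≥ 37.87 mm.
The elongation limit governs.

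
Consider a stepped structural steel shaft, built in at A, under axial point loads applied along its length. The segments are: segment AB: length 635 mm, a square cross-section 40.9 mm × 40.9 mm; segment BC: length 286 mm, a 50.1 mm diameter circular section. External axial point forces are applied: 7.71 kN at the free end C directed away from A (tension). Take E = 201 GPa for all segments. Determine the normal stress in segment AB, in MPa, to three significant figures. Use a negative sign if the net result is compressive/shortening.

4.61 MPa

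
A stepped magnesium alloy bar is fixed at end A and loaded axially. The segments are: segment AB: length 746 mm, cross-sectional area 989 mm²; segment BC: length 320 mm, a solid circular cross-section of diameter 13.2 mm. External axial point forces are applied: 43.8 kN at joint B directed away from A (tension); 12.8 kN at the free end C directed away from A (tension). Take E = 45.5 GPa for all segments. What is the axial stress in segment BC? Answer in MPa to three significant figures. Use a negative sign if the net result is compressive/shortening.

Internal axial forces (sectioning from the free end, tension +): N_BC = 12.8 kN, N_AB = 56.6 kN.
A_BC = 136.8 mm².
σ_BC = N_BC/A_BC = 12800/136.8 = 93.53 MPa.

93.5 MPa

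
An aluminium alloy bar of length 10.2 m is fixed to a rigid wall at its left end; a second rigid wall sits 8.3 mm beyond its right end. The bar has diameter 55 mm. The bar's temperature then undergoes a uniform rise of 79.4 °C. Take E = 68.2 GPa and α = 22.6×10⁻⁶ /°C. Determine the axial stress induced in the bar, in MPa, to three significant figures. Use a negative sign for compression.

Free thermal expansion αLΔT = 22.6e-6 · 10200 · 79.4 = 18.3 mm.
The walls engage after the gap closes; constrained expansion = 18.3 − 8.3 = 10 mm.
The walls impose strain ε = −(10)/10200 = -9.8071e-04; σ = Eε = 68200 · -9.8071e-04 = -66.88 MPa.

-66.9 MPa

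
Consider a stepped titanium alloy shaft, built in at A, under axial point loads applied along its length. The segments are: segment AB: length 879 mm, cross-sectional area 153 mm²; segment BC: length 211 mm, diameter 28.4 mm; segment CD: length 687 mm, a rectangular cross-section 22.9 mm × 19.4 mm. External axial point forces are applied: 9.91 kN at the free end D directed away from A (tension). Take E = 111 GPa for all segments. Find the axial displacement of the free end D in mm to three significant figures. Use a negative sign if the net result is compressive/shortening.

Internal axial forces (sectioning from the free end, tension +): N_CD = 9.91 kN, N_BC = 9.91 kN, N_AB = 9.91 kN.
A_BC = 633.5 mm².
A_CD = 444.3 mm².
δ_AB = 9910·879/(153·111000) = 0.5129 mm
δ_BC = 9910·211/(633.5·111000) = 0.02974 mm
δ_CD = 9910·687/(444.3·111000) = 0.1381 mm
δ = Σδ_i = 0.6807 mm.

0.681 mm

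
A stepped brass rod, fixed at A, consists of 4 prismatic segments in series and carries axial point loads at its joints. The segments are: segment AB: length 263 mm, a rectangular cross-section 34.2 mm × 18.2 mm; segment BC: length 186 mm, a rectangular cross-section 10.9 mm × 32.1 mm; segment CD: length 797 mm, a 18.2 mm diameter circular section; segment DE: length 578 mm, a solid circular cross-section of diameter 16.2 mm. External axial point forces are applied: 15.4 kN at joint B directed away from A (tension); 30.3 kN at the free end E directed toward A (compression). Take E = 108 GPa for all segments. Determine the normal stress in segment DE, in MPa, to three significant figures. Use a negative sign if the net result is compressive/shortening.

-147 MPa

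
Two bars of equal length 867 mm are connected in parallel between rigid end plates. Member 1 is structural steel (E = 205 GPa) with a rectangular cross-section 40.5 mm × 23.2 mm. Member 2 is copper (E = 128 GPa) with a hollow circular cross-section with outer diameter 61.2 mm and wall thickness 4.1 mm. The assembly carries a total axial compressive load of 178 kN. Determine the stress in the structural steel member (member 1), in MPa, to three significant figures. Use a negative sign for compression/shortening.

-127 MPa

A_1 = 939.6 mm².
A_2 = 735.5 mm².
Equal strain + equilibrium ⇒ each member carries load in proportion to AE: A₁E₁ = 192600000 N, A₂E₂ = 94140000 N, ΣAE = 286800000 N.
σ₁ = P·E₁/ΣAE = -178000·205000/286800000 = -127.2 MPa.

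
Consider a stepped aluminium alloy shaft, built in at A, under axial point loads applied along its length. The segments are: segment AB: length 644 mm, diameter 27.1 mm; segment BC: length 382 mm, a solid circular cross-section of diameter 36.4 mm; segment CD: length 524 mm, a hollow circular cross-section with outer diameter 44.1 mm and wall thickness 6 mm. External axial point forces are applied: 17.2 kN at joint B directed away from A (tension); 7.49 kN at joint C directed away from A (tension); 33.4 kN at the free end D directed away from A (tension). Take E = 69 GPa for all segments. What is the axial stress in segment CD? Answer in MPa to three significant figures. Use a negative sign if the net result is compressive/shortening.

Internal axial forces (sectioning from the free end, tension +): N_CD = 33.4 kN, N_BC = 40.89 kN, N_AB = 58.09 kN.
A_CD = 718.2 mm².
σ_CD = N_CD/A_CD = 33400/718.2 = 46.51 MPa.

46.5 MPa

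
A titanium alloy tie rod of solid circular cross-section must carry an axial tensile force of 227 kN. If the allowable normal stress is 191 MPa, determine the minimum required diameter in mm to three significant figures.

38.9 mm

Required area A ≥ P/σ_allow = 227000/191 = 1188 mm².
For a solid circular section, d ≥ √(4A/π) = 38.9 mm.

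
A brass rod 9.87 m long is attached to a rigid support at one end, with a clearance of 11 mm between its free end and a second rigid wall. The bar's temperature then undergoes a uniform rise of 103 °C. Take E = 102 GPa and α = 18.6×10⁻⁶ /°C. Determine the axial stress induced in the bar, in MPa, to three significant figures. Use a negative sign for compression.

Free thermal expansion αLΔT = 18.6e-6 · 9870 · 103 = 18.91 mm.
The walls engage after the gap closes; constrained expansion = 18.91 − 11 = 7.909 mm.
The walls impose strain ε = −(7.909)/9870 = -8.0131e-04; σ = Eε = 102000 · -8.0131e-04 = -81.73 MPa.

-81.7 MPa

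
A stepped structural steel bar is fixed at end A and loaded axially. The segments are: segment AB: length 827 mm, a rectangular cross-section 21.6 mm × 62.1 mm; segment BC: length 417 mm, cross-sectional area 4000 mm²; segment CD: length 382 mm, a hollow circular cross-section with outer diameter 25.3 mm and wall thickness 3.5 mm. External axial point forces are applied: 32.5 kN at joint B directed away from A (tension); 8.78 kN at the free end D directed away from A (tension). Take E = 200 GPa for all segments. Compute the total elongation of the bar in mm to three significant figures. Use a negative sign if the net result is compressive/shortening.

0.202 mm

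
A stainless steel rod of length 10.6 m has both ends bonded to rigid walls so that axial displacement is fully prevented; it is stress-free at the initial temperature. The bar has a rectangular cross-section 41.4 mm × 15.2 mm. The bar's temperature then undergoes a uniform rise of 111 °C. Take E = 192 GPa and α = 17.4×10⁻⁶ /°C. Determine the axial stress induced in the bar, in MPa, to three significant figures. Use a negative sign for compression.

Free thermal expansion αLΔT = 17.4e-6 · 10600 · 111 = 20.47 mm.
The walls impose strain ε = −(20.47)/10600 = -1.9314e-03; σ = Eε = 192000 · -1.9314e-03 = -370.8 MPa.

-371 MPa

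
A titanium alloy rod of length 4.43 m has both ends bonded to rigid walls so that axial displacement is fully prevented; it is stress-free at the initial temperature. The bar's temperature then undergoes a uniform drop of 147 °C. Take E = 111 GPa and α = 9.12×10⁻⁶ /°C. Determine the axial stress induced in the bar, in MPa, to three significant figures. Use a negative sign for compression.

149 MPa

Free thermal expansion αLΔT = 9.12e-6 · 4430 · -147 = -5.939 mm.
The walls impose strain ε = −(-5.939)/4430 = 1.3406e-03; σ = Eε = 111000 · 1.3406e-03 = 148.8 MPa.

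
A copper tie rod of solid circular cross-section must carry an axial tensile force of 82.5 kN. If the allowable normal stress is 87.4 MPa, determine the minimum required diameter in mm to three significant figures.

Required area A ≥ P/σ_allow = 82500/87.4 = 943.9 mm².
For a solid circular section, d ≥ √(4A/π) = 34.67 mm.

34.7 mm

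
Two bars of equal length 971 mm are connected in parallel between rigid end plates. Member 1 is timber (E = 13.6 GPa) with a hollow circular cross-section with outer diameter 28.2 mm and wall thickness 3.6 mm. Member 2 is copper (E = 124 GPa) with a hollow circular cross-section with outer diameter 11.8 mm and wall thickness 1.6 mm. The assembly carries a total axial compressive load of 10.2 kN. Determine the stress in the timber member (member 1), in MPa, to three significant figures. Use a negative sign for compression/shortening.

A_1 = 278.2 mm².
A_2 = 51.27 mm².
Equal strain + equilibrium ⇒ each member carries load in proportion to AE: A₁E₁ = 3784000 N, A₂E₂ = 6358000 N, ΣAE = 10140000 N.
σ₁ = P·E₁/ΣAE = -10200·13600/10140000 = -13.68 MPa.

-13.7 MPa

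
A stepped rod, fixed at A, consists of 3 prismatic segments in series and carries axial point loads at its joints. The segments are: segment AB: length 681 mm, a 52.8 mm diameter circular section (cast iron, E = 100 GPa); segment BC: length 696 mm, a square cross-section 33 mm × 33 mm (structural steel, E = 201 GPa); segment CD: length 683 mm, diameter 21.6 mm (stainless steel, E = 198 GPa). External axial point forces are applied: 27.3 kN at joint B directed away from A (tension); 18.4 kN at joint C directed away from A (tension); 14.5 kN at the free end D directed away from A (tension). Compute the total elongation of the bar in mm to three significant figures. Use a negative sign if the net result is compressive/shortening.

Internal axial forces (sectioning from the free end, tension +): N_CD = 14.5 kN, N_BC = 32.9 kN, N_AB = 60.2 kN.
A_AB = 2190 mm².
A_BC = 1089 mm².
A_CD = 366.4 mm².
δ_AB = 60200·681/(2190·100000) = 0.1872 mm
δ_BC = 32900·696/(1089·201000) = 0.1046 mm
δ_CD = 14500·683/(366.4·198000) = 0.1365 mm
δ = Σδ_i = 0.4283 mm.

0.428 mm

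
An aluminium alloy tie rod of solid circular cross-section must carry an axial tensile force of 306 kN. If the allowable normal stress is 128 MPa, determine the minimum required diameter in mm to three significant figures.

Required area A ≥ P/σ_allow = 306000/128 = 2391 mm².
For a solid circular section, d ≥ √(4A/π) = 55.17 mm.

55.2 mm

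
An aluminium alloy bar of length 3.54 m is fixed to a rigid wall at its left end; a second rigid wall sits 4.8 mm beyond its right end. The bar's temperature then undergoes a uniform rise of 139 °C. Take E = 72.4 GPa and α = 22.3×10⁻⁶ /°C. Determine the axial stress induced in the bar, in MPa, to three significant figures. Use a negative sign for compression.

-126 MPa

Free thermal expansion αLΔT = 22.3e-6 · 3540 · 139 = 10.97 mm.
The walls engage after the gap closes; constrained expansion = 10.97 − 4.8 = 6.173 mm.
The walls impose strain ε = −(6.173)/3540 = -1.7438e-03; σ = Eε = 72400 · -1.7438e-03 = -126.2 MPa.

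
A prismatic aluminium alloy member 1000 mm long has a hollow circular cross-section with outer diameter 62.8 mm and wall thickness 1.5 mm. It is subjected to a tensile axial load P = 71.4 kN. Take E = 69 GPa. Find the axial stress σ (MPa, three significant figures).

247 MPa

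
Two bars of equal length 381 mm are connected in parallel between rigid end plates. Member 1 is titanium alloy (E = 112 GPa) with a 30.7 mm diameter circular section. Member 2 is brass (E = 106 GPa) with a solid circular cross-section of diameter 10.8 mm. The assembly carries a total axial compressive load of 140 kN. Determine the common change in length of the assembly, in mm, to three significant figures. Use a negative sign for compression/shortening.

A_1 = 740.2 mm².
A_2 = 91.61 mm².
Equal strain + equilibrium ⇒ each member carries load in proportion to AE: A₁E₁ = 82910000 N, A₂E₂ = 9711000 N, ΣAE = 92620000 N.
δ = PL/ΣAE = -140000·381/92620000 = -0.5759 mm.

-0.576 mm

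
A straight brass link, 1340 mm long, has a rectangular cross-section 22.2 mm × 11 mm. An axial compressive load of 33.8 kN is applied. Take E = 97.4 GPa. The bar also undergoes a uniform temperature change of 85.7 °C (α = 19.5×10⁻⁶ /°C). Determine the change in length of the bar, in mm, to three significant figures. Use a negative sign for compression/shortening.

A = 244.2 mm².
δ_mech = NL/(AE) = -33800·1340/(244.2·97400) = -1.904 mm.
δ_thermal = αLΔT = 19.5e-6·1340·85.7 = 2.239 mm.
δ = δ_mech + δ_thermal = 0.3351 mm.

0.335 mm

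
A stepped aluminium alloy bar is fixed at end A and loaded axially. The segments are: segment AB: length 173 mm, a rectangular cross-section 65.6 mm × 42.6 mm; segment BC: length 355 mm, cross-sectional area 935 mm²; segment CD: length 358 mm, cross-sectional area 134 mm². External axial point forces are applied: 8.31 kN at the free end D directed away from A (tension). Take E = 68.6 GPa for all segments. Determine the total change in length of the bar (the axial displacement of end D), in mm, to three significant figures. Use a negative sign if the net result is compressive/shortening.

Internal axial forces (sectioning from the free end, tension +): N_CD = 8.31 kN, N_BC = 8.31 kN, N_AB = 8.31 kN.
A_AB = 2795 mm².
δ_AB = 8310·173/(2795·68600) = 0.007499 mm
δ_BC = 8310·355/(935·68600) = 0.04599 mm
δ_CD = 8310·358/(134·68600) = 0.3236 mm
δ = Σδ_i = 0.3771 mm.

0.377 mm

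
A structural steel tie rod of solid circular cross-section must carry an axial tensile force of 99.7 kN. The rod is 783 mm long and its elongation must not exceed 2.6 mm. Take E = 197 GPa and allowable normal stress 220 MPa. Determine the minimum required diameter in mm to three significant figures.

24.0 mm

Required area A ≥ P/σ_allow = 99700/220 = 453.2 mm².
For a solid circular section, d ≥ √(4A/π) = 24.02 mm.
Elongation limit: A ≥ PL/(Eδ_allow) = 99700·783/(197000·2.6) = 152.4 mm² ⇒ d ≥ 13.93 mm.
The stress limit governs.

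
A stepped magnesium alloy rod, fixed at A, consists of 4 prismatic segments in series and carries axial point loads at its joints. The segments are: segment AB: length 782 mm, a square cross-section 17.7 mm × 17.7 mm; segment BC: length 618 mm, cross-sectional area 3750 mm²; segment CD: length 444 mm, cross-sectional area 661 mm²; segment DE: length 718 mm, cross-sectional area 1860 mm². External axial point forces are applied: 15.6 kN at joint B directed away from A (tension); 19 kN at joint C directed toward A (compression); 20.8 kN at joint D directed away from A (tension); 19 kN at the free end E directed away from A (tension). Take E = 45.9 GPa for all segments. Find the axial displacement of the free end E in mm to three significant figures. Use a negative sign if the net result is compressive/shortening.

2.80 mm

Internal axial forces (sectioning from the free end, tension +): N_DE = 19 kN, N_CD = 39.8 kN, N_BC = 20.8 kN, N_AB = 36.4 kN.
A_AB = 313.3 mm².
δ_AB = 36400·782/(313.3·45900) = 1.979 mm
δ_BC = 20800·618/(3750·45900) = 0.07468 mm
δ_CD = 39800·444/(661·45900) = 0.5824 mm
δ_DE = 19000·718/(1860·45900) = 0.1598 mm
δ = Σδ_i = 2.796 mm.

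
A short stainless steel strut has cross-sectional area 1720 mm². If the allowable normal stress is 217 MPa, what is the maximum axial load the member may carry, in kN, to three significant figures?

373 kN

P_max = σ_allow · A = 217 · 1720 = 373200 N = 373.2 kN.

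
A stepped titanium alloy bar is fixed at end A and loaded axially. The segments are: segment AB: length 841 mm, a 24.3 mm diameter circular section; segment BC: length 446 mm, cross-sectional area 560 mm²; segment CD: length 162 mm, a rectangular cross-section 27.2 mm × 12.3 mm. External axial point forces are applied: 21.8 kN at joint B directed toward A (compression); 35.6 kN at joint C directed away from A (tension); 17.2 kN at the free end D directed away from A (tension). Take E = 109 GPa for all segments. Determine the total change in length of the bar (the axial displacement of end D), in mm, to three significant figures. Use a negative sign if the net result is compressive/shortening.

Internal axial forces (sectioning from the free end, tension +): N_CD = 17.2 kN, N_BC = 52.8 kN, N_AB = 31 kN.
A_AB = 463.8 mm².
A_CD = 334.6 mm².
δ_AB = 31000·841/(463.8·109000) = 0.5157 mm
δ_BC = 52800·446/(560·109000) = 0.3858 mm
δ_CD = 17200·162/(334.6·109000) = 0.07641 mm
δ = Σδ_i = 0.9779 mm.

0.978 mm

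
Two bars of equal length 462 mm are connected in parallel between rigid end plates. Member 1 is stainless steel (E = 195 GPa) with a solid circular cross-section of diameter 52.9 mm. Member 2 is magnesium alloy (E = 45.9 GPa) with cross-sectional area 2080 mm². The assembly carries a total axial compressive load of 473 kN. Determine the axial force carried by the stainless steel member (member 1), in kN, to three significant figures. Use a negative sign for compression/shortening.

A_1 = 2198 mm².
Equal strain + equilibrium ⇒ each member carries load in proportion to AE: A₁E₁ = 428600000 N, A₂E₂ = 95470000 N, ΣAE = 524100000 N.
F₁ = P·A₁E₁/ΣAE = -473000·428600000/524100000 = -386800 N.

-387 kN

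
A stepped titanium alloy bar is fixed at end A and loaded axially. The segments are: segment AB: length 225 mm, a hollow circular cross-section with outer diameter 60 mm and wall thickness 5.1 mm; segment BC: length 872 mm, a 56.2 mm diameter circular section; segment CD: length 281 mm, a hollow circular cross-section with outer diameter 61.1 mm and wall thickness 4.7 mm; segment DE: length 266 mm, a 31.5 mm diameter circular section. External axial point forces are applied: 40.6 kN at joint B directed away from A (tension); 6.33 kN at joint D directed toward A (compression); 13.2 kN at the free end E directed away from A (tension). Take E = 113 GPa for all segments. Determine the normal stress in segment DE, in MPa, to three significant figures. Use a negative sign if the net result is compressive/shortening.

Internal axial forces (sectioning from the free end, tension +): N_DE = 13.2 kN, N_CD = 6.87 kN, N_BC = 6.87 kN, N_AB = 47.47 kN.
A_DE = 779.3 mm².
σ_DE = N_DE/A_DE = 13200/779.3 = 16.94 MPa.

16.9 MPa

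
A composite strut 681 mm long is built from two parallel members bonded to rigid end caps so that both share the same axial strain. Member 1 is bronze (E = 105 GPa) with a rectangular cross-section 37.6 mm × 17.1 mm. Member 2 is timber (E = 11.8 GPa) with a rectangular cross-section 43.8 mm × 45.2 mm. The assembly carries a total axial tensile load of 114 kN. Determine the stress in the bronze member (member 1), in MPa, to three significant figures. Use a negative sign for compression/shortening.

132 MPa

A_1 = 643 mm².
A_2 = 1980 mm².
Equal strain + equilibrium ⇒ each member carries load in proportion to AE: A₁E₁ = 67510000 N, A₂E₂ = 23360000 N, ΣAE = 90870000 N.
σ₁ = P·E₁/ΣAE = 114000·105000/90870000 = 131.7 MPa.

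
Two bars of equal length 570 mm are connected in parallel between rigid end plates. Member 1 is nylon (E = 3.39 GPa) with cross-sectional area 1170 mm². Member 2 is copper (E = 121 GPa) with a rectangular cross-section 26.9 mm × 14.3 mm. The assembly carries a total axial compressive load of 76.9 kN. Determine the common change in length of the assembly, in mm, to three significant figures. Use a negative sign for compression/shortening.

-0.868 mm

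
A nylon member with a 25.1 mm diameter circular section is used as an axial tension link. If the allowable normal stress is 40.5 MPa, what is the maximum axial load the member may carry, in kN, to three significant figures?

20.0 kN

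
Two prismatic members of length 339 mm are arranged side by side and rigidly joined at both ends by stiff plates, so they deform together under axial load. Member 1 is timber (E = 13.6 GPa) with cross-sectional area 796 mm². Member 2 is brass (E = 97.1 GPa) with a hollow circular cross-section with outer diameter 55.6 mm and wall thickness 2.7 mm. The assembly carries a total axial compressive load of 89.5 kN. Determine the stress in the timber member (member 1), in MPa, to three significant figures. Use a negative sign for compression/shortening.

A_2 = 448.7 mm².
Equal strain + equilibrium ⇒ each member carries load in proportion to AE: A₁E₁ = 10830000 N, A₂E₂ = 43570000 N, ΣAE = 54400000 N.
σ₁ = P·E₁/ΣAE = -89500·13600/54400000 = -22.38 MPa.

-22.4 MPa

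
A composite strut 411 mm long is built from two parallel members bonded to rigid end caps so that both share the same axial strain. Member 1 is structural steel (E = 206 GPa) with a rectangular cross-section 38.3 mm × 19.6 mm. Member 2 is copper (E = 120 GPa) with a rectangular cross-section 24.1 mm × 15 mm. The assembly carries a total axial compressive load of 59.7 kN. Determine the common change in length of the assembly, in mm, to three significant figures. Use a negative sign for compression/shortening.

A_1 = 750.7 mm².
A_2 = 361.5 mm².
Equal strain + equilibrium ⇒ each member carries load in proportion to AE: A₁E₁ = 154600000 N, A₂E₂ = 43380000 N, ΣAE = 198000000 N.
δ = PL/ΣAE = -59700·411/198000000 = -0.1239 mm.

-0.124 mm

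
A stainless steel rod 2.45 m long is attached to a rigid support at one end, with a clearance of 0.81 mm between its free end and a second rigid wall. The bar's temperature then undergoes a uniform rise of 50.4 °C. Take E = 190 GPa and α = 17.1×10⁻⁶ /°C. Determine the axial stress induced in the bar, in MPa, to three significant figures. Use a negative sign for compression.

Free thermal expansion αLΔT = 17.1e-6 · 2450 · 50.4 = 2.112 mm.
The walls engage after the gap closes; constrained expansion = 2.112 − 0.81 = 1.302 mm.
The walls impose strain ε = −(1.302)/2450 = -5.3123e-04; σ = Eε = 190000 · -5.3123e-04 = -100.9 MPa.

-101 MPa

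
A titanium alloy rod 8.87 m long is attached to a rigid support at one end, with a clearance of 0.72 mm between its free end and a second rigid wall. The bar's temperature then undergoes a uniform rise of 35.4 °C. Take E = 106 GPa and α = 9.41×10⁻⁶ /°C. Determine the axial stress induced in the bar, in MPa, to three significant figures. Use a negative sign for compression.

Free thermal expansion αLΔT = 9.41e-6 · 8870 · 35.4 = 2.955 mm.
The walls engage after the gap closes; constrained expansion = 2.955 − 0.72 = 2.235 mm.
The walls impose strain ε = −(2.235)/8870 = -2.5194e-04; σ = Eε = 106000 · -2.5194e-04 = -26.71 MPa.

-26.7 MPa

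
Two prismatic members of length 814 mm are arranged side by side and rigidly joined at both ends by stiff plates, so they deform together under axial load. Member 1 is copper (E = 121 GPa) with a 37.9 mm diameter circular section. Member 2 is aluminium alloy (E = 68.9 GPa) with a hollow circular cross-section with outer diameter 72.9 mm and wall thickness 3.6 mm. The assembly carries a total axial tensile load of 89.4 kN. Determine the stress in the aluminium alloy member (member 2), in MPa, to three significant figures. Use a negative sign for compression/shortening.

32.3 MPa

A_1 = 1128 mm².
A_2 = 783.8 mm².
Equal strain + equilibrium ⇒ each member carries load in proportion to AE: A₁E₁ = 136500000 N, A₂E₂ = 54000000 N, ΣAE = 190500000 N.
σ₂ = P·E₂/ΣAE = 89400·68900/190500000 = 32.33 MPa.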